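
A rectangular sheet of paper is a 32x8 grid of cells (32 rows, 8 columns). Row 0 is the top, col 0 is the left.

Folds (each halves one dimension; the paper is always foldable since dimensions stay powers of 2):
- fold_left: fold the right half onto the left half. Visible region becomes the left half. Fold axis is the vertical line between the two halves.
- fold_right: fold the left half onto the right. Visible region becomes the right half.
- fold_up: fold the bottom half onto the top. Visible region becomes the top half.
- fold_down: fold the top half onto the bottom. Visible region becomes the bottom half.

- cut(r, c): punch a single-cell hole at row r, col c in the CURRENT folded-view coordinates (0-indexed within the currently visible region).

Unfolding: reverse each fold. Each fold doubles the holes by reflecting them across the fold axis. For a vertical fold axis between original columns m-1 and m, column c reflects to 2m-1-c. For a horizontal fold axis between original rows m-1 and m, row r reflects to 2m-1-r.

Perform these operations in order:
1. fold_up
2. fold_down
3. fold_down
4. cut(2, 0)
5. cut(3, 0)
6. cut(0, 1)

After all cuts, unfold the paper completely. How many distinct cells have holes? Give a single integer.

Answer: 24

Derivation:
Op 1 fold_up: fold axis h@16; visible region now rows[0,16) x cols[0,8) = 16x8
Op 2 fold_down: fold axis h@8; visible region now rows[8,16) x cols[0,8) = 8x8
Op 3 fold_down: fold axis h@12; visible region now rows[12,16) x cols[0,8) = 4x8
Op 4 cut(2, 0): punch at orig (14,0); cuts so far [(14, 0)]; region rows[12,16) x cols[0,8) = 4x8
Op 5 cut(3, 0): punch at orig (15,0); cuts so far [(14, 0), (15, 0)]; region rows[12,16) x cols[0,8) = 4x8
Op 6 cut(0, 1): punch at orig (12,1); cuts so far [(12, 1), (14, 0), (15, 0)]; region rows[12,16) x cols[0,8) = 4x8
Unfold 1 (reflect across h@12): 6 holes -> [(8, 0), (9, 0), (11, 1), (12, 1), (14, 0), (15, 0)]
Unfold 2 (reflect across h@8): 12 holes -> [(0, 0), (1, 0), (3, 1), (4, 1), (6, 0), (7, 0), (8, 0), (9, 0), (11, 1), (12, 1), (14, 0), (15, 0)]
Unfold 3 (reflect across h@16): 24 holes -> [(0, 0), (1, 0), (3, 1), (4, 1), (6, 0), (7, 0), (8, 0), (9, 0), (11, 1), (12, 1), (14, 0), (15, 0), (16, 0), (17, 0), (19, 1), (20, 1), (22, 0), (23, 0), (24, 0), (25, 0), (27, 1), (28, 1), (30, 0), (31, 0)]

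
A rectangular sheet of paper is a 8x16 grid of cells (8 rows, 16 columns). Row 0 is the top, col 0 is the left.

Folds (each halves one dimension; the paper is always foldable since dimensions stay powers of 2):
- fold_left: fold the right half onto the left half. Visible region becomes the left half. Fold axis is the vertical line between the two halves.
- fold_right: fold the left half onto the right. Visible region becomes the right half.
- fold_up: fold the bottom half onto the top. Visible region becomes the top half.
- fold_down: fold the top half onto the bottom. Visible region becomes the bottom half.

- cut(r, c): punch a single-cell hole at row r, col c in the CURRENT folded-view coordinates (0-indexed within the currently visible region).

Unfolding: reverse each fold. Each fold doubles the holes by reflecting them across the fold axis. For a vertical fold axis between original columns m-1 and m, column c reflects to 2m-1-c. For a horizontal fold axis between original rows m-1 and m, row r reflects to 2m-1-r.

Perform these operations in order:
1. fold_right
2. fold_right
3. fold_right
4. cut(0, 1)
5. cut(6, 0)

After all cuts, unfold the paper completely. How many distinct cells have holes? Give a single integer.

Answer: 16

Derivation:
Op 1 fold_right: fold axis v@8; visible region now rows[0,8) x cols[8,16) = 8x8
Op 2 fold_right: fold axis v@12; visible region now rows[0,8) x cols[12,16) = 8x4
Op 3 fold_right: fold axis v@14; visible region now rows[0,8) x cols[14,16) = 8x2
Op 4 cut(0, 1): punch at orig (0,15); cuts so far [(0, 15)]; region rows[0,8) x cols[14,16) = 8x2
Op 5 cut(6, 0): punch at orig (6,14); cuts so far [(0, 15), (6, 14)]; region rows[0,8) x cols[14,16) = 8x2
Unfold 1 (reflect across v@14): 4 holes -> [(0, 12), (0, 15), (6, 13), (6, 14)]
Unfold 2 (reflect across v@12): 8 holes -> [(0, 8), (0, 11), (0, 12), (0, 15), (6, 9), (6, 10), (6, 13), (6, 14)]
Unfold 3 (reflect across v@8): 16 holes -> [(0, 0), (0, 3), (0, 4), (0, 7), (0, 8), (0, 11), (0, 12), (0, 15), (6, 1), (6, 2), (6, 5), (6, 6), (6, 9), (6, 10), (6, 13), (6, 14)]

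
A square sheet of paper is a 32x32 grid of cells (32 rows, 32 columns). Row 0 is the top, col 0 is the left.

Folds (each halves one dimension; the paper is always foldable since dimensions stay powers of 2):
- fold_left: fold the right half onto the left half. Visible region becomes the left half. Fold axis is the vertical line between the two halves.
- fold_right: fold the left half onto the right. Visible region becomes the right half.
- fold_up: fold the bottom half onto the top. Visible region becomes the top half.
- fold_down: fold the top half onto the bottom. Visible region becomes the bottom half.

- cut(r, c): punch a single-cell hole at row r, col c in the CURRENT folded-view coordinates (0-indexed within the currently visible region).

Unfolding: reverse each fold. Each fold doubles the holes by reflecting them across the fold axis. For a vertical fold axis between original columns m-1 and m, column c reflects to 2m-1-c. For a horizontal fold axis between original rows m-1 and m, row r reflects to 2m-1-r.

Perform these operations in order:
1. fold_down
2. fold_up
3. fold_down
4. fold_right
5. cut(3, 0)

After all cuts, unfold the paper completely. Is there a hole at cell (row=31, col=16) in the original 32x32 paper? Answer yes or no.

Answer: yes

Derivation:
Op 1 fold_down: fold axis h@16; visible region now rows[16,32) x cols[0,32) = 16x32
Op 2 fold_up: fold axis h@24; visible region now rows[16,24) x cols[0,32) = 8x32
Op 3 fold_down: fold axis h@20; visible region now rows[20,24) x cols[0,32) = 4x32
Op 4 fold_right: fold axis v@16; visible region now rows[20,24) x cols[16,32) = 4x16
Op 5 cut(3, 0): punch at orig (23,16); cuts so far [(23, 16)]; region rows[20,24) x cols[16,32) = 4x16
Unfold 1 (reflect across v@16): 2 holes -> [(23, 15), (23, 16)]
Unfold 2 (reflect across h@20): 4 holes -> [(16, 15), (16, 16), (23, 15), (23, 16)]
Unfold 3 (reflect across h@24): 8 holes -> [(16, 15), (16, 16), (23, 15), (23, 16), (24, 15), (24, 16), (31, 15), (31, 16)]
Unfold 4 (reflect across h@16): 16 holes -> [(0, 15), (0, 16), (7, 15), (7, 16), (8, 15), (8, 16), (15, 15), (15, 16), (16, 15), (16, 16), (23, 15), (23, 16), (24, 15), (24, 16), (31, 15), (31, 16)]
Holes: [(0, 15), (0, 16), (7, 15), (7, 16), (8, 15), (8, 16), (15, 15), (15, 16), (16, 15), (16, 16), (23, 15), (23, 16), (24, 15), (24, 16), (31, 15), (31, 16)]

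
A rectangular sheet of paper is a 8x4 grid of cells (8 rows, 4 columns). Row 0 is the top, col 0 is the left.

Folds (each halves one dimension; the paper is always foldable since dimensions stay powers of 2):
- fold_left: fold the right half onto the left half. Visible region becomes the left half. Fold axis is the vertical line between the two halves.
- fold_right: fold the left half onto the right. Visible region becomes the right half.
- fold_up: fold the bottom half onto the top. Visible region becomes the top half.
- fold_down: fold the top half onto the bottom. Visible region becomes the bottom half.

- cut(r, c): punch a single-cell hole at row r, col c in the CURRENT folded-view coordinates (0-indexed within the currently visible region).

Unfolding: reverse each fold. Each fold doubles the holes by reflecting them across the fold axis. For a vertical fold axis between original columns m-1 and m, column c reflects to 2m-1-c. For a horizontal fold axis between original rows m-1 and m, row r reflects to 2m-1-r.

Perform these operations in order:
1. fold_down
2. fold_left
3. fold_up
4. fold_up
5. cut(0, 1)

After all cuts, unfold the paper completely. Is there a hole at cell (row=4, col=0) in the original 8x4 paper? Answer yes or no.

Op 1 fold_down: fold axis h@4; visible region now rows[4,8) x cols[0,4) = 4x4
Op 2 fold_left: fold axis v@2; visible region now rows[4,8) x cols[0,2) = 4x2
Op 3 fold_up: fold axis h@6; visible region now rows[4,6) x cols[0,2) = 2x2
Op 4 fold_up: fold axis h@5; visible region now rows[4,5) x cols[0,2) = 1x2
Op 5 cut(0, 1): punch at orig (4,1); cuts so far [(4, 1)]; region rows[4,5) x cols[0,2) = 1x2
Unfold 1 (reflect across h@5): 2 holes -> [(4, 1), (5, 1)]
Unfold 2 (reflect across h@6): 4 holes -> [(4, 1), (5, 1), (6, 1), (7, 1)]
Unfold 3 (reflect across v@2): 8 holes -> [(4, 1), (4, 2), (5, 1), (5, 2), (6, 1), (6, 2), (7, 1), (7, 2)]
Unfold 4 (reflect across h@4): 16 holes -> [(0, 1), (0, 2), (1, 1), (1, 2), (2, 1), (2, 2), (3, 1), (3, 2), (4, 1), (4, 2), (5, 1), (5, 2), (6, 1), (6, 2), (7, 1), (7, 2)]
Holes: [(0, 1), (0, 2), (1, 1), (1, 2), (2, 1), (2, 2), (3, 1), (3, 2), (4, 1), (4, 2), (5, 1), (5, 2), (6, 1), (6, 2), (7, 1), (7, 2)]

Answer: no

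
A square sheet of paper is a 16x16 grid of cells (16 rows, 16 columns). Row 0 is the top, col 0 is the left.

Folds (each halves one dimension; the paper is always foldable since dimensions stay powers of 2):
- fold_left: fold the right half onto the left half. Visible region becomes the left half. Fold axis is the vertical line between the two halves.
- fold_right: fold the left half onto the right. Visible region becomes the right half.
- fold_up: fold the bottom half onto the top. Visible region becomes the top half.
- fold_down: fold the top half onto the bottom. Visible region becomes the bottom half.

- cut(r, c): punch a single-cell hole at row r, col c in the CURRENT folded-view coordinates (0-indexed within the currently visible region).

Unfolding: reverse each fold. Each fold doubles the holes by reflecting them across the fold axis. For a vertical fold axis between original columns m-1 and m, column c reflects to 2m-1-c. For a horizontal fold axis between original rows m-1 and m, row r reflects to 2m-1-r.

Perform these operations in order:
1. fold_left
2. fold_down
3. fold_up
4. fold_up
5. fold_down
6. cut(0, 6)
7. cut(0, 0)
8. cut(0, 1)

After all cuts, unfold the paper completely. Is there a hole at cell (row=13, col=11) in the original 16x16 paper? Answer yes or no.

Op 1 fold_left: fold axis v@8; visible region now rows[0,16) x cols[0,8) = 16x8
Op 2 fold_down: fold axis h@8; visible region now rows[8,16) x cols[0,8) = 8x8
Op 3 fold_up: fold axis h@12; visible region now rows[8,12) x cols[0,8) = 4x8
Op 4 fold_up: fold axis h@10; visible region now rows[8,10) x cols[0,8) = 2x8
Op 5 fold_down: fold axis h@9; visible region now rows[9,10) x cols[0,8) = 1x8
Op 6 cut(0, 6): punch at orig (9,6); cuts so far [(9, 6)]; region rows[9,10) x cols[0,8) = 1x8
Op 7 cut(0, 0): punch at orig (9,0); cuts so far [(9, 0), (9, 6)]; region rows[9,10) x cols[0,8) = 1x8
Op 8 cut(0, 1): punch at orig (9,1); cuts so far [(9, 0), (9, 1), (9, 6)]; region rows[9,10) x cols[0,8) = 1x8
Unfold 1 (reflect across h@9): 6 holes -> [(8, 0), (8, 1), (8, 6), (9, 0), (9, 1), (9, 6)]
Unfold 2 (reflect across h@10): 12 holes -> [(8, 0), (8, 1), (8, 6), (9, 0), (9, 1), (9, 6), (10, 0), (10, 1), (10, 6), (11, 0), (11, 1), (11, 6)]
Unfold 3 (reflect across h@12): 24 holes -> [(8, 0), (8, 1), (8, 6), (9, 0), (9, 1), (9, 6), (10, 0), (10, 1), (10, 6), (11, 0), (11, 1), (11, 6), (12, 0), (12, 1), (12, 6), (13, 0), (13, 1), (13, 6), (14, 0), (14, 1), (14, 6), (15, 0), (15, 1), (15, 6)]
Unfold 4 (reflect across h@8): 48 holes -> [(0, 0), (0, 1), (0, 6), (1, 0), (1, 1), (1, 6), (2, 0), (2, 1), (2, 6), (3, 0), (3, 1), (3, 6), (4, 0), (4, 1), (4, 6), (5, 0), (5, 1), (5, 6), (6, 0), (6, 1), (6, 6), (7, 0), (7, 1), (7, 6), (8, 0), (8, 1), (8, 6), (9, 0), (9, 1), (9, 6), (10, 0), (10, 1), (10, 6), (11, 0), (11, 1), (11, 6), (12, 0), (12, 1), (12, 6), (13, 0), (13, 1), (13, 6), (14, 0), (14, 1), (14, 6), (15, 0), (15, 1), (15, 6)]
Unfold 5 (reflect across v@8): 96 holes -> [(0, 0), (0, 1), (0, 6), (0, 9), (0, 14), (0, 15), (1, 0), (1, 1), (1, 6), (1, 9), (1, 14), (1, 15), (2, 0), (2, 1), (2, 6), (2, 9), (2, 14), (2, 15), (3, 0), (3, 1), (3, 6), (3, 9), (3, 14), (3, 15), (4, 0), (4, 1), (4, 6), (4, 9), (4, 14), (4, 15), (5, 0), (5, 1), (5, 6), (5, 9), (5, 14), (5, 15), (6, 0), (6, 1), (6, 6), (6, 9), (6, 14), (6, 15), (7, 0), (7, 1), (7, 6), (7, 9), (7, 14), (7, 15), (8, 0), (8, 1), (8, 6), (8, 9), (8, 14), (8, 15), (9, 0), (9, 1), (9, 6), (9, 9), (9, 14), (9, 15), (10, 0), (10, 1), (10, 6), (10, 9), (10, 14), (10, 15), (11, 0), (11, 1), (11, 6), (11, 9), (11, 14), (11, 15), (12, 0), (12, 1), (12, 6), (12, 9), (12, 14), (12, 15), (13, 0), (13, 1), (13, 6), (13, 9), (13, 14), (13, 15), (14, 0), (14, 1), (14, 6), (14, 9), (14, 14), (14, 15), (15, 0), (15, 1), (15, 6), (15, 9), (15, 14), (15, 15)]
Holes: [(0, 0), (0, 1), (0, 6), (0, 9), (0, 14), (0, 15), (1, 0), (1, 1), (1, 6), (1, 9), (1, 14), (1, 15), (2, 0), (2, 1), (2, 6), (2, 9), (2, 14), (2, 15), (3, 0), (3, 1), (3, 6), (3, 9), (3, 14), (3, 15), (4, 0), (4, 1), (4, 6), (4, 9), (4, 14), (4, 15), (5, 0), (5, 1), (5, 6), (5, 9), (5, 14), (5, 15), (6, 0), (6, 1), (6, 6), (6, 9), (6, 14), (6, 15), (7, 0), (7, 1), (7, 6), (7, 9), (7, 14), (7, 15), (8, 0), (8, 1), (8, 6), (8, 9), (8, 14), (8, 15), (9, 0), (9, 1), (9, 6), (9, 9), (9, 14), (9, 15), (10, 0), (10, 1), (10, 6), (10, 9), (10, 14), (10, 15), (11, 0), (11, 1), (11, 6), (11, 9), (11, 14), (11, 15), (12, 0), (12, 1), (12, 6), (12, 9), (12, 14), (12, 15), (13, 0), (13, 1), (13, 6), (13, 9), (13, 14), (13, 15), (14, 0), (14, 1), (14, 6), (14, 9), (14, 14), (14, 15), (15, 0), (15, 1), (15, 6), (15, 9), (15, 14), (15, 15)]

Answer: no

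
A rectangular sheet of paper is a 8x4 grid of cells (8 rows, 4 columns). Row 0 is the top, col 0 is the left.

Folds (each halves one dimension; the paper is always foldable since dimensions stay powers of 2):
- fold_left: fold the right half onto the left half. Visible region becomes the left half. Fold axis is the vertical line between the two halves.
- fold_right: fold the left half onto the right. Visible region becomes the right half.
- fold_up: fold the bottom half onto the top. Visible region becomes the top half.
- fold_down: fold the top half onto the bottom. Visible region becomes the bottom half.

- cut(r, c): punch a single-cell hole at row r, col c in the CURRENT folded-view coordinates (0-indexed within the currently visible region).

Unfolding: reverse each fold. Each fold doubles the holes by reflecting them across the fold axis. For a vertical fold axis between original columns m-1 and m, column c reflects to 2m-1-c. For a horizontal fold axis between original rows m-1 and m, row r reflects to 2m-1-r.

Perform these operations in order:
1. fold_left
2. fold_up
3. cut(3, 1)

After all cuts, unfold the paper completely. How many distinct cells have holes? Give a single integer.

Op 1 fold_left: fold axis v@2; visible region now rows[0,8) x cols[0,2) = 8x2
Op 2 fold_up: fold axis h@4; visible region now rows[0,4) x cols[0,2) = 4x2
Op 3 cut(3, 1): punch at orig (3,1); cuts so far [(3, 1)]; region rows[0,4) x cols[0,2) = 4x2
Unfold 1 (reflect across h@4): 2 holes -> [(3, 1), (4, 1)]
Unfold 2 (reflect across v@2): 4 holes -> [(3, 1), (3, 2), (4, 1), (4, 2)]

Answer: 4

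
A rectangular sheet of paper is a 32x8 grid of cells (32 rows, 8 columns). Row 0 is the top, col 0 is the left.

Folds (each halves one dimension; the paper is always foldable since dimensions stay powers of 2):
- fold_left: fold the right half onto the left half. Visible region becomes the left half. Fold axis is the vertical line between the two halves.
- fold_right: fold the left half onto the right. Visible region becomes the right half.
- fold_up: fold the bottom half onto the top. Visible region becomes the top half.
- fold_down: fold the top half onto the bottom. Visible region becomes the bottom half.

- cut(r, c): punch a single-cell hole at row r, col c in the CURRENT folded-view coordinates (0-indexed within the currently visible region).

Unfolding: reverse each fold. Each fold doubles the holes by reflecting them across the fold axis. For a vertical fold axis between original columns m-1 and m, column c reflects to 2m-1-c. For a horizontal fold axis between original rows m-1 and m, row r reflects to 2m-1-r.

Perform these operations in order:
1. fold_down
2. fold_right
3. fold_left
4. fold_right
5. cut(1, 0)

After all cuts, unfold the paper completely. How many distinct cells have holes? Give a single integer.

Op 1 fold_down: fold axis h@16; visible region now rows[16,32) x cols[0,8) = 16x8
Op 2 fold_right: fold axis v@4; visible region now rows[16,32) x cols[4,8) = 16x4
Op 3 fold_left: fold axis v@6; visible region now rows[16,32) x cols[4,6) = 16x2
Op 4 fold_right: fold axis v@5; visible region now rows[16,32) x cols[5,6) = 16x1
Op 5 cut(1, 0): punch at orig (17,5); cuts so far [(17, 5)]; region rows[16,32) x cols[5,6) = 16x1
Unfold 1 (reflect across v@5): 2 holes -> [(17, 4), (17, 5)]
Unfold 2 (reflect across v@6): 4 holes -> [(17, 4), (17, 5), (17, 6), (17, 7)]
Unfold 3 (reflect across v@4): 8 holes -> [(17, 0), (17, 1), (17, 2), (17, 3), (17, 4), (17, 5), (17, 6), (17, 7)]
Unfold 4 (reflect across h@16): 16 holes -> [(14, 0), (14, 1), (14, 2), (14, 3), (14, 4), (14, 5), (14, 6), (14, 7), (17, 0), (17, 1), (17, 2), (17, 3), (17, 4), (17, 5), (17, 6), (17, 7)]

Answer: 16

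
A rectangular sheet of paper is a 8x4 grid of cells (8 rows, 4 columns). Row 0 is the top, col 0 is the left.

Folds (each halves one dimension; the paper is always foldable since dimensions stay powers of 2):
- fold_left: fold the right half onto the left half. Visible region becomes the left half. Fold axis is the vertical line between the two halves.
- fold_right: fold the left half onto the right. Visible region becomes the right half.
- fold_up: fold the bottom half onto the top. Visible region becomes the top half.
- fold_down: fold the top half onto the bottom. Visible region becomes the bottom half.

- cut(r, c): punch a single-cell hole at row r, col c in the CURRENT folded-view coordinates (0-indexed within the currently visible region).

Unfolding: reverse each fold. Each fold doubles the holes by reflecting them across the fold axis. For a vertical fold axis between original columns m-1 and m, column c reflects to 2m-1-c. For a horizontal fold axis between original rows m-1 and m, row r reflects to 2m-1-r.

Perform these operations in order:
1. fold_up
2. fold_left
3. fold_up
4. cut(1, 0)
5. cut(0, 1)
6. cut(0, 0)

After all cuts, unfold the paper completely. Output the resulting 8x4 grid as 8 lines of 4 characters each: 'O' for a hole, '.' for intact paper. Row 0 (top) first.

Answer: OOOO
O..O
O..O
OOOO
OOOO
O..O
O..O
OOOO

Derivation:
Op 1 fold_up: fold axis h@4; visible region now rows[0,4) x cols[0,4) = 4x4
Op 2 fold_left: fold axis v@2; visible region now rows[0,4) x cols[0,2) = 4x2
Op 3 fold_up: fold axis h@2; visible region now rows[0,2) x cols[0,2) = 2x2
Op 4 cut(1, 0): punch at orig (1,0); cuts so far [(1, 0)]; region rows[0,2) x cols[0,2) = 2x2
Op 5 cut(0, 1): punch at orig (0,1); cuts so far [(0, 1), (1, 0)]; region rows[0,2) x cols[0,2) = 2x2
Op 6 cut(0, 0): punch at orig (0,0); cuts so far [(0, 0), (0, 1), (1, 0)]; region rows[0,2) x cols[0,2) = 2x2
Unfold 1 (reflect across h@2): 6 holes -> [(0, 0), (0, 1), (1, 0), (2, 0), (3, 0), (3, 1)]
Unfold 2 (reflect across v@2): 12 holes -> [(0, 0), (0, 1), (0, 2), (0, 3), (1, 0), (1, 3), (2, 0), (2, 3), (3, 0), (3, 1), (3, 2), (3, 3)]
Unfold 3 (reflect across h@4): 24 holes -> [(0, 0), (0, 1), (0, 2), (0, 3), (1, 0), (1, 3), (2, 0), (2, 3), (3, 0), (3, 1), (3, 2), (3, 3), (4, 0), (4, 1), (4, 2), (4, 3), (5, 0), (5, 3), (6, 0), (6, 3), (7, 0), (7, 1), (7, 2), (7, 3)]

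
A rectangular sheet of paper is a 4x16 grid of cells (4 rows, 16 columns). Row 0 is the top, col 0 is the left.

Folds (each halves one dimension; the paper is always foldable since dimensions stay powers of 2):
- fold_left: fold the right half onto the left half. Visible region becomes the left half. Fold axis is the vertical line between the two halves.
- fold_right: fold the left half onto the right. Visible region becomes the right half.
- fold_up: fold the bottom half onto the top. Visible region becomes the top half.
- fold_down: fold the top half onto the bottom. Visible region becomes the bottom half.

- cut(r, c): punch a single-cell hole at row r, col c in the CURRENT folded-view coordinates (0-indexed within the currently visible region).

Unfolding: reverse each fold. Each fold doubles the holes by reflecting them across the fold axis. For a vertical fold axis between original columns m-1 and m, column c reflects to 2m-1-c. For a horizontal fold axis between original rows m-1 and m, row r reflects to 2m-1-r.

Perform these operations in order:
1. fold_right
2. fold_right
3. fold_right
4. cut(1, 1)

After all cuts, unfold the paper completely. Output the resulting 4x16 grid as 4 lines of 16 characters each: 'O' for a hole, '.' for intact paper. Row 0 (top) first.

Answer: ................
O..OO..OO..OO..O
................
................

Derivation:
Op 1 fold_right: fold axis v@8; visible region now rows[0,4) x cols[8,16) = 4x8
Op 2 fold_right: fold axis v@12; visible region now rows[0,4) x cols[12,16) = 4x4
Op 3 fold_right: fold axis v@14; visible region now rows[0,4) x cols[14,16) = 4x2
Op 4 cut(1, 1): punch at orig (1,15); cuts so far [(1, 15)]; region rows[0,4) x cols[14,16) = 4x2
Unfold 1 (reflect across v@14): 2 holes -> [(1, 12), (1, 15)]
Unfold 2 (reflect across v@12): 4 holes -> [(1, 8), (1, 11), (1, 12), (1, 15)]
Unfold 3 (reflect across v@8): 8 holes -> [(1, 0), (1, 3), (1, 4), (1, 7), (1, 8), (1, 11), (1, 12), (1, 15)]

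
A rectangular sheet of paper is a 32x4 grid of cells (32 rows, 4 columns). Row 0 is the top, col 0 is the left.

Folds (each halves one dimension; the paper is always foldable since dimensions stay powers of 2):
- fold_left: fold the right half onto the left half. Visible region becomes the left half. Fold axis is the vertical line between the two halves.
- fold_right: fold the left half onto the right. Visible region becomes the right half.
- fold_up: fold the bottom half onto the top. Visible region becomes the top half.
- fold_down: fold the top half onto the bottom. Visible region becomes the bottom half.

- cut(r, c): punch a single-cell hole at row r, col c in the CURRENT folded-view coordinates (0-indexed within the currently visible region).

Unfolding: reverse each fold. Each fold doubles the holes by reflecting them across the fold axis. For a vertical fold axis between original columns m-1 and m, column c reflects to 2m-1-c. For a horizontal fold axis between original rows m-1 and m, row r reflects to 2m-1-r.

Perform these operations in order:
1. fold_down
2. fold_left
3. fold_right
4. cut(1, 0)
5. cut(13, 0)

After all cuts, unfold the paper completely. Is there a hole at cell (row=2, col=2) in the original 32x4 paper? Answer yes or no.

Op 1 fold_down: fold axis h@16; visible region now rows[16,32) x cols[0,4) = 16x4
Op 2 fold_left: fold axis v@2; visible region now rows[16,32) x cols[0,2) = 16x2
Op 3 fold_right: fold axis v@1; visible region now rows[16,32) x cols[1,2) = 16x1
Op 4 cut(1, 0): punch at orig (17,1); cuts so far [(17, 1)]; region rows[16,32) x cols[1,2) = 16x1
Op 5 cut(13, 0): punch at orig (29,1); cuts so far [(17, 1), (29, 1)]; region rows[16,32) x cols[1,2) = 16x1
Unfold 1 (reflect across v@1): 4 holes -> [(17, 0), (17, 1), (29, 0), (29, 1)]
Unfold 2 (reflect across v@2): 8 holes -> [(17, 0), (17, 1), (17, 2), (17, 3), (29, 0), (29, 1), (29, 2), (29, 3)]
Unfold 3 (reflect across h@16): 16 holes -> [(2, 0), (2, 1), (2, 2), (2, 3), (14, 0), (14, 1), (14, 2), (14, 3), (17, 0), (17, 1), (17, 2), (17, 3), (29, 0), (29, 1), (29, 2), (29, 3)]
Holes: [(2, 0), (2, 1), (2, 2), (2, 3), (14, 0), (14, 1), (14, 2), (14, 3), (17, 0), (17, 1), (17, 2), (17, 3), (29, 0), (29, 1), (29, 2), (29, 3)]

Answer: yes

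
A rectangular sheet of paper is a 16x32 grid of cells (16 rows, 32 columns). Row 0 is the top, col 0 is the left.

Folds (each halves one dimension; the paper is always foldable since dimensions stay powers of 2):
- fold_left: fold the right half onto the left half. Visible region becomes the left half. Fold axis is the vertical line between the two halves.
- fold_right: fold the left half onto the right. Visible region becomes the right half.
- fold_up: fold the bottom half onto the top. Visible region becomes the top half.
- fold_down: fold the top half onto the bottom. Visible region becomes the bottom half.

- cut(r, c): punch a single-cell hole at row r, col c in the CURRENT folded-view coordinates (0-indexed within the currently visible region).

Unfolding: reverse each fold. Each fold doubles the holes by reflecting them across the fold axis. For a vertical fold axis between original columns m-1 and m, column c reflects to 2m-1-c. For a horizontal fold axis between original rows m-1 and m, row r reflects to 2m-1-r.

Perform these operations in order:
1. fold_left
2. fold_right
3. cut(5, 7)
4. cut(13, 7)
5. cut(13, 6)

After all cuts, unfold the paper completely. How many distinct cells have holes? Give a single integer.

Answer: 12

Derivation:
Op 1 fold_left: fold axis v@16; visible region now rows[0,16) x cols[0,16) = 16x16
Op 2 fold_right: fold axis v@8; visible region now rows[0,16) x cols[8,16) = 16x8
Op 3 cut(5, 7): punch at orig (5,15); cuts so far [(5, 15)]; region rows[0,16) x cols[8,16) = 16x8
Op 4 cut(13, 7): punch at orig (13,15); cuts so far [(5, 15), (13, 15)]; region rows[0,16) x cols[8,16) = 16x8
Op 5 cut(13, 6): punch at orig (13,14); cuts so far [(5, 15), (13, 14), (13, 15)]; region rows[0,16) x cols[8,16) = 16x8
Unfold 1 (reflect across v@8): 6 holes -> [(5, 0), (5, 15), (13, 0), (13, 1), (13, 14), (13, 15)]
Unfold 2 (reflect across v@16): 12 holes -> [(5, 0), (5, 15), (5, 16), (5, 31), (13, 0), (13, 1), (13, 14), (13, 15), (13, 16), (13, 17), (13, 30), (13, 31)]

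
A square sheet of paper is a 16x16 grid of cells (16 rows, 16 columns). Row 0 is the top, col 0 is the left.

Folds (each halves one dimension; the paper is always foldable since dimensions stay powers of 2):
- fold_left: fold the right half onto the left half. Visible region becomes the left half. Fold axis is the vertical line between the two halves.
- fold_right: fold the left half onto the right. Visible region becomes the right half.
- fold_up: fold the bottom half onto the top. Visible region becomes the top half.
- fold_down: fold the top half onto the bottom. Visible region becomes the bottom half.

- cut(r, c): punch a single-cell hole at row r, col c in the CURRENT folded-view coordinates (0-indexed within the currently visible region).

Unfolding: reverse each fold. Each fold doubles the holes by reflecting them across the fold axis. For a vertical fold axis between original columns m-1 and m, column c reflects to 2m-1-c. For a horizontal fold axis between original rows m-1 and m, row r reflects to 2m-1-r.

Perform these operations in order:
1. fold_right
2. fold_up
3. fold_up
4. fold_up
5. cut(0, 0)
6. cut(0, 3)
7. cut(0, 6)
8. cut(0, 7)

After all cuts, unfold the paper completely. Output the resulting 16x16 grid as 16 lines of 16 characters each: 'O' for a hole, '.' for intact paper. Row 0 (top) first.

Answer: OO..O..OO..O..OO
................
................
OO..O..OO..O..OO
OO..O..OO..O..OO
................
................
OO..O..OO..O..OO
OO..O..OO..O..OO
................
................
OO..O..OO..O..OO
OO..O..OO..O..OO
................
................
OO..O..OO..O..OO

Derivation:
Op 1 fold_right: fold axis v@8; visible region now rows[0,16) x cols[8,16) = 16x8
Op 2 fold_up: fold axis h@8; visible region now rows[0,8) x cols[8,16) = 8x8
Op 3 fold_up: fold axis h@4; visible region now rows[0,4) x cols[8,16) = 4x8
Op 4 fold_up: fold axis h@2; visible region now rows[0,2) x cols[8,16) = 2x8
Op 5 cut(0, 0): punch at orig (0,8); cuts so far [(0, 8)]; region rows[0,2) x cols[8,16) = 2x8
Op 6 cut(0, 3): punch at orig (0,11); cuts so far [(0, 8), (0, 11)]; region rows[0,2) x cols[8,16) = 2x8
Op 7 cut(0, 6): punch at orig (0,14); cuts so far [(0, 8), (0, 11), (0, 14)]; region rows[0,2) x cols[8,16) = 2x8
Op 8 cut(0, 7): punch at orig (0,15); cuts so far [(0, 8), (0, 11), (0, 14), (0, 15)]; region rows[0,2) x cols[8,16) = 2x8
Unfold 1 (reflect across h@2): 8 holes -> [(0, 8), (0, 11), (0, 14), (0, 15), (3, 8), (3, 11), (3, 14), (3, 15)]
Unfold 2 (reflect across h@4): 16 holes -> [(0, 8), (0, 11), (0, 14), (0, 15), (3, 8), (3, 11), (3, 14), (3, 15), (4, 8), (4, 11), (4, 14), (4, 15), (7, 8), (7, 11), (7, 14), (7, 15)]
Unfold 3 (reflect across h@8): 32 holes -> [(0, 8), (0, 11), (0, 14), (0, 15), (3, 8), (3, 11), (3, 14), (3, 15), (4, 8), (4, 11), (4, 14), (4, 15), (7, 8), (7, 11), (7, 14), (7, 15), (8, 8), (8, 11), (8, 14), (8, 15), (11, 8), (11, 11), (11, 14), (11, 15), (12, 8), (12, 11), (12, 14), (12, 15), (15, 8), (15, 11), (15, 14), (15, 15)]
Unfold 4 (reflect across v@8): 64 holes -> [(0, 0), (0, 1), (0, 4), (0, 7), (0, 8), (0, 11), (0, 14), (0, 15), (3, 0), (3, 1), (3, 4), (3, 7), (3, 8), (3, 11), (3, 14), (3, 15), (4, 0), (4, 1), (4, 4), (4, 7), (4, 8), (4, 11), (4, 14), (4, 15), (7, 0), (7, 1), (7, 4), (7, 7), (7, 8), (7, 11), (7, 14), (7, 15), (8, 0), (8, 1), (8, 4), (8, 7), (8, 8), (8, 11), (8, 14), (8, 15), (11, 0), (11, 1), (11, 4), (11, 7), (11, 8), (11, 11), (11, 14), (11, 15), (12, 0), (12, 1), (12, 4), (12, 7), (12, 8), (12, 11), (12, 14), (12, 15), (15, 0), (15, 1), (15, 4), (15, 7), (15, 8), (15, 11), (15, 14), (15, 15)]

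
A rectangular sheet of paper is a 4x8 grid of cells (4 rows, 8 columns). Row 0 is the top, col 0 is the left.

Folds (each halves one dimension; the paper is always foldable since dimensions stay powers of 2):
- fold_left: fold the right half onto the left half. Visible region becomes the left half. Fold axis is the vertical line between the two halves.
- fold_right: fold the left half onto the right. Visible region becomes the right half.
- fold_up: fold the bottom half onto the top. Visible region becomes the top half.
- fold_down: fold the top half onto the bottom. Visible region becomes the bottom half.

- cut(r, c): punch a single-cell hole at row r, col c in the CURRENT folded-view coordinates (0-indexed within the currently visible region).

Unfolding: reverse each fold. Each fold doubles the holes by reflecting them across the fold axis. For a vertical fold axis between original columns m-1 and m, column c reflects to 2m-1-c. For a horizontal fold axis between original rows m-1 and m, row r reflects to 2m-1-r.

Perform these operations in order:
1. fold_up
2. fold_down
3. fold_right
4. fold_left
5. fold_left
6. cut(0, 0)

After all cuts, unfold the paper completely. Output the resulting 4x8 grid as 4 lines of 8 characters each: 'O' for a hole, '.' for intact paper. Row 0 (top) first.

Answer: OOOOOOOO
OOOOOOOO
OOOOOOOO
OOOOOOOO

Derivation:
Op 1 fold_up: fold axis h@2; visible region now rows[0,2) x cols[0,8) = 2x8
Op 2 fold_down: fold axis h@1; visible region now rows[1,2) x cols[0,8) = 1x8
Op 3 fold_right: fold axis v@4; visible region now rows[1,2) x cols[4,8) = 1x4
Op 4 fold_left: fold axis v@6; visible region now rows[1,2) x cols[4,6) = 1x2
Op 5 fold_left: fold axis v@5; visible region now rows[1,2) x cols[4,5) = 1x1
Op 6 cut(0, 0): punch at orig (1,4); cuts so far [(1, 4)]; region rows[1,2) x cols[4,5) = 1x1
Unfold 1 (reflect across v@5): 2 holes -> [(1, 4), (1, 5)]
Unfold 2 (reflect across v@6): 4 holes -> [(1, 4), (1, 5), (1, 6), (1, 7)]
Unfold 3 (reflect across v@4): 8 holes -> [(1, 0), (1, 1), (1, 2), (1, 3), (1, 4), (1, 5), (1, 6), (1, 7)]
Unfold 4 (reflect across h@1): 16 holes -> [(0, 0), (0, 1), (0, 2), (0, 3), (0, 4), (0, 5), (0, 6), (0, 7), (1, 0), (1, 1), (1, 2), (1, 3), (1, 4), (1, 5), (1, 6), (1, 7)]
Unfold 5 (reflect across h@2): 32 holes -> [(0, 0), (0, 1), (0, 2), (0, 3), (0, 4), (0, 5), (0, 6), (0, 7), (1, 0), (1, 1), (1, 2), (1, 3), (1, 4), (1, 5), (1, 6), (1, 7), (2, 0), (2, 1), (2, 2), (2, 3), (2, 4), (2, 5), (2, 6), (2, 7), (3, 0), (3, 1), (3, 2), (3, 3), (3, 4), (3, 5), (3, 6), (3, 7)]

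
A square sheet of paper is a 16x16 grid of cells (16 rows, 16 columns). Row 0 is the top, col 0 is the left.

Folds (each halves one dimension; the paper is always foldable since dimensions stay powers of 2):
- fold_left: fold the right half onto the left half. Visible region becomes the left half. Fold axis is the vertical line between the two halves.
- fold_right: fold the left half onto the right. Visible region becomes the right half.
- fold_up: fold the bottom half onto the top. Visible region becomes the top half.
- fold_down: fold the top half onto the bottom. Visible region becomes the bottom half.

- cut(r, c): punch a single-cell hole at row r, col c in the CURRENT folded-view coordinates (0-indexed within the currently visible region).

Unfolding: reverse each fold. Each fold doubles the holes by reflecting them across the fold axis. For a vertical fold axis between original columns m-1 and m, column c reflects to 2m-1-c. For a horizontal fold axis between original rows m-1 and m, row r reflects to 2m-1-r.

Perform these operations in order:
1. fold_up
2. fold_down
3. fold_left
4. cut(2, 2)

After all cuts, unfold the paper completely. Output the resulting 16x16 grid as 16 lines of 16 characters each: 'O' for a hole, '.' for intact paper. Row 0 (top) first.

Answer: ................
..O..........O..
................
................
................
................
..O..........O..
................
................
..O..........O..
................
................
................
................
..O..........O..
................

Derivation:
Op 1 fold_up: fold axis h@8; visible region now rows[0,8) x cols[0,16) = 8x16
Op 2 fold_down: fold axis h@4; visible region now rows[4,8) x cols[0,16) = 4x16
Op 3 fold_left: fold axis v@8; visible region now rows[4,8) x cols[0,8) = 4x8
Op 4 cut(2, 2): punch at orig (6,2); cuts so far [(6, 2)]; region rows[4,8) x cols[0,8) = 4x8
Unfold 1 (reflect across v@8): 2 holes -> [(6, 2), (6, 13)]
Unfold 2 (reflect across h@4): 4 holes -> [(1, 2), (1, 13), (6, 2), (6, 13)]
Unfold 3 (reflect across h@8): 8 holes -> [(1, 2), (1, 13), (6, 2), (6, 13), (9, 2), (9, 13), (14, 2), (14, 13)]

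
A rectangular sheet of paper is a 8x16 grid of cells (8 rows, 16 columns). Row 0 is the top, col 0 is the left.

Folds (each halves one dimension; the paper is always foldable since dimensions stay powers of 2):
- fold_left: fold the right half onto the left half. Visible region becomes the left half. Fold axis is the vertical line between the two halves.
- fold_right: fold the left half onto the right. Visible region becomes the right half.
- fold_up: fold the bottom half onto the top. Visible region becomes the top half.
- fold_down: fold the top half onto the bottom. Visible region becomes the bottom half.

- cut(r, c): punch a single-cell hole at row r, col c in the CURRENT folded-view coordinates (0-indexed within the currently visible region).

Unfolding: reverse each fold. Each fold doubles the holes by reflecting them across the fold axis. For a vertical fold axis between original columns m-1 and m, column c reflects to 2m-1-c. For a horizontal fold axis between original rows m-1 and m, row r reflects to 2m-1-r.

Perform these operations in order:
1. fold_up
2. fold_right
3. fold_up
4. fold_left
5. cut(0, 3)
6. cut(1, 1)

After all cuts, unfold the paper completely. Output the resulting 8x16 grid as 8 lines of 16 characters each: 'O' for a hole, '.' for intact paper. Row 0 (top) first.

Answer: ...OO......OO...
.O....O..O....O.
.O....O..O....O.
...OO......OO...
...OO......OO...
.O....O..O....O.
.O....O..O....O.
...OO......OO...

Derivation:
Op 1 fold_up: fold axis h@4; visible region now rows[0,4) x cols[0,16) = 4x16
Op 2 fold_right: fold axis v@8; visible region now rows[0,4) x cols[8,16) = 4x8
Op 3 fold_up: fold axis h@2; visible region now rows[0,2) x cols[8,16) = 2x8
Op 4 fold_left: fold axis v@12; visible region now rows[0,2) x cols[8,12) = 2x4
Op 5 cut(0, 3): punch at orig (0,11); cuts so far [(0, 11)]; region rows[0,2) x cols[8,12) = 2x4
Op 6 cut(1, 1): punch at orig (1,9); cuts so far [(0, 11), (1, 9)]; region rows[0,2) x cols[8,12) = 2x4
Unfold 1 (reflect across v@12): 4 holes -> [(0, 11), (0, 12), (1, 9), (1, 14)]
Unfold 2 (reflect across h@2): 8 holes -> [(0, 11), (0, 12), (1, 9), (1, 14), (2, 9), (2, 14), (3, 11), (3, 12)]
Unfold 3 (reflect across v@8): 16 holes -> [(0, 3), (0, 4), (0, 11), (0, 12), (1, 1), (1, 6), (1, 9), (1, 14), (2, 1), (2, 6), (2, 9), (2, 14), (3, 3), (3, 4), (3, 11), (3, 12)]
Unfold 4 (reflect across h@4): 32 holes -> [(0, 3), (0, 4), (0, 11), (0, 12), (1, 1), (1, 6), (1, 9), (1, 14), (2, 1), (2, 6), (2, 9), (2, 14), (3, 3), (3, 4), (3, 11), (3, 12), (4, 3), (4, 4), (4, 11), (4, 12), (5, 1), (5, 6), (5, 9), (5, 14), (6, 1), (6, 6), (6, 9), (6, 14), (7, 3), (7, 4), (7, 11), (7, 12)]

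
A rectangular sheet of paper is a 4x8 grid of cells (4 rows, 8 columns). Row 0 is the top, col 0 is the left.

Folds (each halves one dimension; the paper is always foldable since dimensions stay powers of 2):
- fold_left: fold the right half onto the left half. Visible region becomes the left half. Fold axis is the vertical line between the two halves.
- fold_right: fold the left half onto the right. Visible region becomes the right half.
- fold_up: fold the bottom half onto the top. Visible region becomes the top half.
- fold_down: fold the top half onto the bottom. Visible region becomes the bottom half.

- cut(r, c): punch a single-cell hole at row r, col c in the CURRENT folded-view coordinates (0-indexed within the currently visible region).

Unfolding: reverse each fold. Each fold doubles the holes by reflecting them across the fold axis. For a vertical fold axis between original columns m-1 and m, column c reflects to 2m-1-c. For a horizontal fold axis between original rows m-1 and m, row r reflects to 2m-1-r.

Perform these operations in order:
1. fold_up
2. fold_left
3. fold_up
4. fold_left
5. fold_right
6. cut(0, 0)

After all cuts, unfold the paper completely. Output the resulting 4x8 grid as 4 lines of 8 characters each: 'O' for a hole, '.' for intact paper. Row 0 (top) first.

Op 1 fold_up: fold axis h@2; visible region now rows[0,2) x cols[0,8) = 2x8
Op 2 fold_left: fold axis v@4; visible region now rows[0,2) x cols[0,4) = 2x4
Op 3 fold_up: fold axis h@1; visible region now rows[0,1) x cols[0,4) = 1x4
Op 4 fold_left: fold axis v@2; visible region now rows[0,1) x cols[0,2) = 1x2
Op 5 fold_right: fold axis v@1; visible region now rows[0,1) x cols[1,2) = 1x1
Op 6 cut(0, 0): punch at orig (0,1); cuts so far [(0, 1)]; region rows[0,1) x cols[1,2) = 1x1
Unfold 1 (reflect across v@1): 2 holes -> [(0, 0), (0, 1)]
Unfold 2 (reflect across v@2): 4 holes -> [(0, 0), (0, 1), (0, 2), (0, 3)]
Unfold 3 (reflect across h@1): 8 holes -> [(0, 0), (0, 1), (0, 2), (0, 3), (1, 0), (1, 1), (1, 2), (1, 3)]
Unfold 4 (reflect across v@4): 16 holes -> [(0, 0), (0, 1), (0, 2), (0, 3), (0, 4), (0, 5), (0, 6), (0, 7), (1, 0), (1, 1), (1, 2), (1, 3), (1, 4), (1, 5), (1, 6), (1, 7)]
Unfold 5 (reflect across h@2): 32 holes -> [(0, 0), (0, 1), (0, 2), (0, 3), (0, 4), (0, 5), (0, 6), (0, 7), (1, 0), (1, 1), (1, 2), (1, 3), (1, 4), (1, 5), (1, 6), (1, 7), (2, 0), (2, 1), (2, 2), (2, 3), (2, 4), (2, 5), (2, 6), (2, 7), (3, 0), (3, 1), (3, 2), (3, 3), (3, 4), (3, 5), (3, 6), (3, 7)]

Answer: OOOOOOOO
OOOOOOOO
OOOOOOOO
OOOOOOOO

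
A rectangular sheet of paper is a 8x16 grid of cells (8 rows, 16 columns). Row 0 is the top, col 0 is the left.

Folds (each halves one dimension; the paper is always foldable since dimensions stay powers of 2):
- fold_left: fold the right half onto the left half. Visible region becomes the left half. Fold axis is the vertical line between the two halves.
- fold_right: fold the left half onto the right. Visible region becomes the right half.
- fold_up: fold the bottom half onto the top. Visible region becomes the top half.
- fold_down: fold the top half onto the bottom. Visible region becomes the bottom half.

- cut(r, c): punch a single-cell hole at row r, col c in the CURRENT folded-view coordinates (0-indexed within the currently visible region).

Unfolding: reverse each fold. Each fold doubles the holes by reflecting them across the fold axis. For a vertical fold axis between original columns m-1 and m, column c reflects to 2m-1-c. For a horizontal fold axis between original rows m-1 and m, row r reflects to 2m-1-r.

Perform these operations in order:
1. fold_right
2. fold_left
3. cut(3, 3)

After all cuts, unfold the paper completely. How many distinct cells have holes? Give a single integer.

Op 1 fold_right: fold axis v@8; visible region now rows[0,8) x cols[8,16) = 8x8
Op 2 fold_left: fold axis v@12; visible region now rows[0,8) x cols[8,12) = 8x4
Op 3 cut(3, 3): punch at orig (3,11); cuts so far [(3, 11)]; region rows[0,8) x cols[8,12) = 8x4
Unfold 1 (reflect across v@12): 2 holes -> [(3, 11), (3, 12)]
Unfold 2 (reflect across v@8): 4 holes -> [(3, 3), (3, 4), (3, 11), (3, 12)]

Answer: 4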